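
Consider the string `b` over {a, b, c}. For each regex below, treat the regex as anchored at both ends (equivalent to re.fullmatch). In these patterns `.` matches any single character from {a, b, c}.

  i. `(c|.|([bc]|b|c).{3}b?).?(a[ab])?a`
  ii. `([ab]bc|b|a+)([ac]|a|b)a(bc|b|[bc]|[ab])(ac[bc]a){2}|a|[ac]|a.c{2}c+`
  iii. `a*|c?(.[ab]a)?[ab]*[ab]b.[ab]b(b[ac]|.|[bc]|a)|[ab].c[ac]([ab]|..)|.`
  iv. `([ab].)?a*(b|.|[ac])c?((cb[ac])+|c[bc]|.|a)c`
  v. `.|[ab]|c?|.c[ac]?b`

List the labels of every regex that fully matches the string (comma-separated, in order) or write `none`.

i → no match — must end with `a`
ii → no match
iii → match
iv → no match — must end with `c`
v → match

iii, v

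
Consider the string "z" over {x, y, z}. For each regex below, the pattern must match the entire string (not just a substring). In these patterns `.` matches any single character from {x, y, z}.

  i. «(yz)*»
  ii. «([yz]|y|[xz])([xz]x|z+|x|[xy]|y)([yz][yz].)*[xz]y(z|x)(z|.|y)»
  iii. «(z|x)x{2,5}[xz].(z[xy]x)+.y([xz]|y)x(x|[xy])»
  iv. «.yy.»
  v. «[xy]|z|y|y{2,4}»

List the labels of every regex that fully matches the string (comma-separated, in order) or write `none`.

v

i → no match
ii → no match
iii → no match
iv → no match
v → match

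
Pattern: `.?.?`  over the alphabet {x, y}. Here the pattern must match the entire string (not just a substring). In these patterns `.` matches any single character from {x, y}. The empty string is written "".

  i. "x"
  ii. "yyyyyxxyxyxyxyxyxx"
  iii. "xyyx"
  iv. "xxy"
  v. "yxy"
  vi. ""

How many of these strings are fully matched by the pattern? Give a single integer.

2

i. "x" → match
ii → no match
iii. "xyyx" → no match
iv. "xxy" → no match
v. "yxy" → no match
vi. "" → match
Total matched: 2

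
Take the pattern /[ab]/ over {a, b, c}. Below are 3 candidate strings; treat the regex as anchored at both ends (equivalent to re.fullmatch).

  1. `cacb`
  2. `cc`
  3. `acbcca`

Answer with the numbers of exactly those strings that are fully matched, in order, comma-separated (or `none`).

none

1 → no match
2 → no match
3 → no match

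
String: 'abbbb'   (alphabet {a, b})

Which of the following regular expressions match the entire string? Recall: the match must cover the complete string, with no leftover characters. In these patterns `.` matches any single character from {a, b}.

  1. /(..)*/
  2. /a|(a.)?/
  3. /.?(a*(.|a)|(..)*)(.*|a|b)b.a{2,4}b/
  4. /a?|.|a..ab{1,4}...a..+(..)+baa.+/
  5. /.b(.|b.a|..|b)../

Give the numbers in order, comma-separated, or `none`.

5

1 → no match
2 → no match
3 → no match — must end with 'ab'
4 → no match
5 → match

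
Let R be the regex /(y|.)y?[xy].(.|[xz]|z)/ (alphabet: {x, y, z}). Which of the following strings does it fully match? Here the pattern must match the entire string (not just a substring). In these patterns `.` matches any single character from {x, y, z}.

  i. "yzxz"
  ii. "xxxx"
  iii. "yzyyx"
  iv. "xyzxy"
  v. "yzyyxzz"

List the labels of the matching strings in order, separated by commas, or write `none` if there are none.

i → no match
ii → match
iii → no match
iv → no match
v → no match

ii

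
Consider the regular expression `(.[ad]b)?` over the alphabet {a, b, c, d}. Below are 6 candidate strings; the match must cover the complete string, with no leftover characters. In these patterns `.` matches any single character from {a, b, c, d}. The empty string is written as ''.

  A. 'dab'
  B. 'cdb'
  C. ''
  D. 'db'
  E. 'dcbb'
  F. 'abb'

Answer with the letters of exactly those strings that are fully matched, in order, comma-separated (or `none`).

A, B, C

A → match
B → match
C → match
D → no match
E → no match
F → no match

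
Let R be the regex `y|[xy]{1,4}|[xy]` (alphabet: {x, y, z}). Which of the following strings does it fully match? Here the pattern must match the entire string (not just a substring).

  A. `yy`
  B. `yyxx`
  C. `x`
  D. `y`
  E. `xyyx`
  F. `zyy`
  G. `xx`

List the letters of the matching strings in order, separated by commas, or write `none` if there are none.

A, B, C, D, E, G

A → match
B → match
C → match
D → match
E → match
F → no match
G → match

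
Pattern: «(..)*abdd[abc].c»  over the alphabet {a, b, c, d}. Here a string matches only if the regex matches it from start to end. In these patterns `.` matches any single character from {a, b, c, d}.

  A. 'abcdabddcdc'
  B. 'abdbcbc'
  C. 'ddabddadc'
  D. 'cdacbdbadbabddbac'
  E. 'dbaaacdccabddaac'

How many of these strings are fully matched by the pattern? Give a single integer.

A → match
B → no match
C → match
D → match
E → no match
Total matched: 3

3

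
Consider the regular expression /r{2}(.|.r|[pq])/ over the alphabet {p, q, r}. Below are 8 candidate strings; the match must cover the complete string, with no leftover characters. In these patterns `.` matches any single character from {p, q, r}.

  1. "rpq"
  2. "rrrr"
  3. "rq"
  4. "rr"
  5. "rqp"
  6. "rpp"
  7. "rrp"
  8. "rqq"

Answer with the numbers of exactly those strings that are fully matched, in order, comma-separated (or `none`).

2, 7

1 → no match
2 → match
3 → no match
4 → no match
5 → no match
6 → no match
7 → match
8 → no match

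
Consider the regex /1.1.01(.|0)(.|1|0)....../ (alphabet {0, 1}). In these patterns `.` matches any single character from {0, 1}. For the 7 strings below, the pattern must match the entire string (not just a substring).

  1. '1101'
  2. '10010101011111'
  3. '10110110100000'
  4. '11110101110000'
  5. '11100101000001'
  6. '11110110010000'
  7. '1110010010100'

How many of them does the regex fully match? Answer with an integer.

1 → no match
2 → no match
3 → match
4 → match
5 → match
6 → match
7 → no match
Total matched: 4

4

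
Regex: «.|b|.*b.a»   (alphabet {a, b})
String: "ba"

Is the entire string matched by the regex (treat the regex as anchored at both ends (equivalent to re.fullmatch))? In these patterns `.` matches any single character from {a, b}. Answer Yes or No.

No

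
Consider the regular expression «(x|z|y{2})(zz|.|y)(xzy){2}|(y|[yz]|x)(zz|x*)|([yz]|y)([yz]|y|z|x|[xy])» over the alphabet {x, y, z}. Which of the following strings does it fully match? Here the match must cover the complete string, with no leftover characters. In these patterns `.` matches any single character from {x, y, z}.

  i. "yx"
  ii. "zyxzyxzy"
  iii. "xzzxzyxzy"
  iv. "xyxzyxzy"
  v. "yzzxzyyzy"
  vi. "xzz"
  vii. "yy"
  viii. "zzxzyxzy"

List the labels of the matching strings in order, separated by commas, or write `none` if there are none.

i. "yx" → match
ii. "zyxzyxzy" → match
iii. "xzzxzyxzy" → match
iv. "xyxzyxzy" → match
v. "yzzxzyyzy" → no match
vi. "xzz" → match
vii. "yy" → match
viii. "zzxzyxzy" → match

i, ii, iii, iv, vi, vii, viii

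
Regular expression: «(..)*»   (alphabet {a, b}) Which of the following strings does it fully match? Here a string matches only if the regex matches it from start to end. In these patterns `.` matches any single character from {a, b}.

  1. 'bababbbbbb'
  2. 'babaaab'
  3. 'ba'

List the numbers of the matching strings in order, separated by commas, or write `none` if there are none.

1. 'bababbbbbb' → match
2. 'babaaab' → no match
3. 'ba' → match

1, 3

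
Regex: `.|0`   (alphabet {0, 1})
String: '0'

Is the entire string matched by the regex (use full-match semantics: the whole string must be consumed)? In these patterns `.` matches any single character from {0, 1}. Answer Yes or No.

Yes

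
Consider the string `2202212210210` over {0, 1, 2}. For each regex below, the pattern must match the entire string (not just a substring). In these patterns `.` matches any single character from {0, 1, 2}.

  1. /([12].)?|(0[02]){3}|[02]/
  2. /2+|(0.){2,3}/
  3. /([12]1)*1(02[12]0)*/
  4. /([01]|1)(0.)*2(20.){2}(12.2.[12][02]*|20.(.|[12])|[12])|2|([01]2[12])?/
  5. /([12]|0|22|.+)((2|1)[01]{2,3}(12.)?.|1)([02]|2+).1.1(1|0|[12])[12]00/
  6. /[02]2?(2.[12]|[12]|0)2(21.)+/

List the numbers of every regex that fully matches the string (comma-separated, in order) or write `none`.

1 → no match
2 → no match
3 → no match
4 → no match
5 → no match — must end with `00`
6 → match

6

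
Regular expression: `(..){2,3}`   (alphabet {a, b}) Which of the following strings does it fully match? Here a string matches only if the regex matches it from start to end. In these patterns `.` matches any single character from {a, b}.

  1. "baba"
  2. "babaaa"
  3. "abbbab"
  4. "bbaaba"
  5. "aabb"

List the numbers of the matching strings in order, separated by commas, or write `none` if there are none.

1 → match
2 → match
3 → match
4 → match
5 → match

1, 2, 3, 4, 5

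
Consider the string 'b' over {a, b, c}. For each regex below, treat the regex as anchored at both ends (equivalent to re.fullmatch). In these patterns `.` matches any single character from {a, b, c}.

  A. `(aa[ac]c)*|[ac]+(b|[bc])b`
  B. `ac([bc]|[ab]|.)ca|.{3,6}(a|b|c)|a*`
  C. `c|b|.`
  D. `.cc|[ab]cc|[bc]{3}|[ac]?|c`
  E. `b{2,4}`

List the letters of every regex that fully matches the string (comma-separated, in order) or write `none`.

C

A → no match
B → no match
C → match
D → no match
E → no match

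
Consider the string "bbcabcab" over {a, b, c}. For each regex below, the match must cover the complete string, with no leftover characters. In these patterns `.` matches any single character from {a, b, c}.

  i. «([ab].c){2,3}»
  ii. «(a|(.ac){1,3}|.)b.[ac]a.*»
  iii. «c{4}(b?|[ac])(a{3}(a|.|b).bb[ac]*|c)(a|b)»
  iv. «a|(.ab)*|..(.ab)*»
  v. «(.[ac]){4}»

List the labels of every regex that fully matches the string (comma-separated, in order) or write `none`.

iv

i → no match — must end with "c"
ii → no match
iii → no match — must start with "c"
iv → match
v → no match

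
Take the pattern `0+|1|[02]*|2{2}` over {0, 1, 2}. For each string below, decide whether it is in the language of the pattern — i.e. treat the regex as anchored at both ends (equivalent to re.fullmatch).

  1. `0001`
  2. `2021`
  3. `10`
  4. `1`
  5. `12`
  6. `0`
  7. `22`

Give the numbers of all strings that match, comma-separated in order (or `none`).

1 → no match
2 → no match
3 → no match
4 → match
5 → no match
6 → match
7 → match

4, 6, 7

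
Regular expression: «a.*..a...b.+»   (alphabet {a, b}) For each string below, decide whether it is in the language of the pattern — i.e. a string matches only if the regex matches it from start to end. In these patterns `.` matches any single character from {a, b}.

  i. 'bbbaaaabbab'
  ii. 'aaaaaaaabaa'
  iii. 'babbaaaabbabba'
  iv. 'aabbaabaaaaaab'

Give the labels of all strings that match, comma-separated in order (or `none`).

i → no match — must start with 'a'
ii → match
iii → no match — must start with 'a'
iv → no match

ii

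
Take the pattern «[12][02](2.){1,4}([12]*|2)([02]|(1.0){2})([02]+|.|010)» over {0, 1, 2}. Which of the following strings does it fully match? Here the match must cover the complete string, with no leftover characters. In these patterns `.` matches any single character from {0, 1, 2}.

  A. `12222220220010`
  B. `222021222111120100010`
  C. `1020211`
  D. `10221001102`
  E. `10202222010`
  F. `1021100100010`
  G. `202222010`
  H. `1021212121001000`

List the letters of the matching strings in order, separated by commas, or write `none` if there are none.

A, B, D, E, F, G, H

A → match
B → match
C → no match
D → match
E → match
F → match
G → match
H → match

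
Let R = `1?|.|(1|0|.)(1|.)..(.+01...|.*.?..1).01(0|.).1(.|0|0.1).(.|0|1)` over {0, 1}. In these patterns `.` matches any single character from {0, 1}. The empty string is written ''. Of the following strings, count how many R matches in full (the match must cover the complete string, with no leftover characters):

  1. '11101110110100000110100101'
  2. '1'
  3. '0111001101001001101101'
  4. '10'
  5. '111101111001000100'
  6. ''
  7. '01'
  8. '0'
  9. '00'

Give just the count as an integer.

5

1 → match
2 → match
3 → match
4 → no match
5 → no match
6 → match
7 → no match
8 → match
9 → no match
Total matched: 5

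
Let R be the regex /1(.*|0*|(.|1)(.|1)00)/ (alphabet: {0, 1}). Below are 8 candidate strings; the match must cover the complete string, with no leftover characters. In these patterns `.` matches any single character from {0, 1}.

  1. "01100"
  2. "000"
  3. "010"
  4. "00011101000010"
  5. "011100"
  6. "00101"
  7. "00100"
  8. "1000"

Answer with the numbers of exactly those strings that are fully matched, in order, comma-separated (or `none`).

1 → no match — must start with "1"
2 → no match — must start with "1"
3 → no match — must start with "1"
4 → no match — must start with "1"
5 → no match — must start with "1"
6 → no match — must start with "1"
7 → no match — must start with "1"
8 → match

8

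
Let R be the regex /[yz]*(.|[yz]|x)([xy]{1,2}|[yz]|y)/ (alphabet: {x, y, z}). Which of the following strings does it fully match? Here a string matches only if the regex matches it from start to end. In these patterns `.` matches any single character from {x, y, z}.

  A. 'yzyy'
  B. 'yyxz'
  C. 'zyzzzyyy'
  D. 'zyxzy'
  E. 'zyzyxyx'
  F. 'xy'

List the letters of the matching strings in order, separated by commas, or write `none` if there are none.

A. 'yzyy' → match
B. 'yyxz' → match
C. 'zyzzzyyy' → match
D. 'zyxzy' → no match
E. 'zyzyxyx' → match
F. 'xy' → match

A, B, C, E, F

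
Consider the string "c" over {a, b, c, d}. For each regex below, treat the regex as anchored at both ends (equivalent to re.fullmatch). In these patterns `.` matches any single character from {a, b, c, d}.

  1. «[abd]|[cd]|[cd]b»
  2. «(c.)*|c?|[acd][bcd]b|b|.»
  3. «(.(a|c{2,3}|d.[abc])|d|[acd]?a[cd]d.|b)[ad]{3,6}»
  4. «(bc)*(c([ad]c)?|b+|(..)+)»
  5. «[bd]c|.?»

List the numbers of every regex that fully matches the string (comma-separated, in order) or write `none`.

1, 2, 4, 5

1 → match
2 → match
3 → no match
4 → match
5 → match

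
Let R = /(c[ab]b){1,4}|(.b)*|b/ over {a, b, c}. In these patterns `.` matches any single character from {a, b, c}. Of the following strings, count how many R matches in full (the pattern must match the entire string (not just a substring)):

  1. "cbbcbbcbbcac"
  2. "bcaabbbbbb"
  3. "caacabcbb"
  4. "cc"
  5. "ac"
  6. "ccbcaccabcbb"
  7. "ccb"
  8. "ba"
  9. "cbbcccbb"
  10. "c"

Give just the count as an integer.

1 → no match
2 → no match
3 → no match
4 → no match
5 → no match
6 → no match
7 → no match
8 → no match
9 → no match
10 → no match
Total matched: 0

0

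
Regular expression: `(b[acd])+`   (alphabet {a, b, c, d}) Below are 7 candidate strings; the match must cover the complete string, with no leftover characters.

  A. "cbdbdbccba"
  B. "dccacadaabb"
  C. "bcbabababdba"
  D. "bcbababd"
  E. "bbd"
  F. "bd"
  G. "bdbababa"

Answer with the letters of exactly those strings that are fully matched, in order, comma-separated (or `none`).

A → no match — must start with "b"
B → no match — must start with "b"
C → match
D → match
E → no match
F → match
G → match

C, D, F, G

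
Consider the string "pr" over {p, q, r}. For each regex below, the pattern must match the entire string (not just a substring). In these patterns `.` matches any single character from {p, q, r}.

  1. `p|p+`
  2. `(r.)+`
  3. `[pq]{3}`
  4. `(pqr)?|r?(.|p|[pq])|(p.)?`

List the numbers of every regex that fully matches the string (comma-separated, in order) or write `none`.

4

1 → no match — must end with "p"
2 → no match — must start with "r"
3 → no match
4 → match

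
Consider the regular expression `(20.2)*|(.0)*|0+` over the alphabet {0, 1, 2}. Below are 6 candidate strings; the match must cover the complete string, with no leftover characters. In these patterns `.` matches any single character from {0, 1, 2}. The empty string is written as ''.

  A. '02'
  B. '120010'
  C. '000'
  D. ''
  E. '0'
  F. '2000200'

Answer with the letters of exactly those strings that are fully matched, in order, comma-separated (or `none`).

A → no match
B → no match
C → match
D → match
E → match
F → no match

C, D, E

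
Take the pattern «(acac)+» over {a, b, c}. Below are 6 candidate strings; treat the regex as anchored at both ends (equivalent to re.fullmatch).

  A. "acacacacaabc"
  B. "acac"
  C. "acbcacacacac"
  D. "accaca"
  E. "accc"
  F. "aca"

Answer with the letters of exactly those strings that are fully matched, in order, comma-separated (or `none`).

A → no match — must end with "acac"
B → match
C → no match — must start with "acac"
D → no match — must start with "acac"
E → no match — must start with "acac"
F → no match — must start with "acac"

B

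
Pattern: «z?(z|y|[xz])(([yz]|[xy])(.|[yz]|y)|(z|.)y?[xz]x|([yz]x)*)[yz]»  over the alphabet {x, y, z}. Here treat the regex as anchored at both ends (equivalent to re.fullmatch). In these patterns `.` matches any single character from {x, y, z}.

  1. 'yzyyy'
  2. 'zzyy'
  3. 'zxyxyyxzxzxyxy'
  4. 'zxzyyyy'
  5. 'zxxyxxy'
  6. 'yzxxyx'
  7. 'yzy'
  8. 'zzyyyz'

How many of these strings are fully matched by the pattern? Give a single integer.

1. 'yzyyy' → no match
2. 'zzyy' → match
3 → no match
4. 'zxzyyyy' → no match
5. 'zxxyxxy' → match
6. 'yzxxyx' → no match
7. 'yzy' → no match
8. 'zzyyyz' → no match
Total matched: 2

2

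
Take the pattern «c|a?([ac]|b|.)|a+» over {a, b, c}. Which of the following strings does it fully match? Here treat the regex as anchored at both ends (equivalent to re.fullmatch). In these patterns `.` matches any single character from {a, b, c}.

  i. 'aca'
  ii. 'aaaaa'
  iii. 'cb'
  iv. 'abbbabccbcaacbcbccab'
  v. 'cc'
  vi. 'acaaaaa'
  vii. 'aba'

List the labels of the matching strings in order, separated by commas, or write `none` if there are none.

ii

i → no match
ii → match
iii → no match
iv → no match
v → no match
vi → no match
vii → no match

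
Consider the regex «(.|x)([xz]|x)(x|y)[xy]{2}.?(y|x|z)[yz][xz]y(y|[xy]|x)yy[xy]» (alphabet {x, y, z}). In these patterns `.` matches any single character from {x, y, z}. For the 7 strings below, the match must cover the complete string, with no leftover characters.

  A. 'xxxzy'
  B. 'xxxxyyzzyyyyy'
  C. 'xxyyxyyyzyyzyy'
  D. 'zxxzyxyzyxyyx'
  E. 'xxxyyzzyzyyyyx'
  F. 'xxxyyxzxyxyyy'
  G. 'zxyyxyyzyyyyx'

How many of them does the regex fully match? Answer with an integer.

A → no match
B → match
C → no match
D → no match
E → match
F → match
G → match
Total matched: 4

4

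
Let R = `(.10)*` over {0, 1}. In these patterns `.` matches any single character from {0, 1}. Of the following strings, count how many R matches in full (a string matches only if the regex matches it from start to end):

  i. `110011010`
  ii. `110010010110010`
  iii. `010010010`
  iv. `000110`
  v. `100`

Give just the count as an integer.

2

i → no match
ii → match
iii → match
iv → no match
v → no match
Total matched: 2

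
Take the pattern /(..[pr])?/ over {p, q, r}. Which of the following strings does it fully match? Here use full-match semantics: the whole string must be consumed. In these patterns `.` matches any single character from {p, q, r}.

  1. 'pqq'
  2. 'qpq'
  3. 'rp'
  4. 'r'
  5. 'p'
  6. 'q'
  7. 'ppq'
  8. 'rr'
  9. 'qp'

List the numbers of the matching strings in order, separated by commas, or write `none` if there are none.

none

1 → no match
2 → no match
3 → no match
4 → no match
5 → no match
6 → no match
7 → no match
8 → no match
9 → no match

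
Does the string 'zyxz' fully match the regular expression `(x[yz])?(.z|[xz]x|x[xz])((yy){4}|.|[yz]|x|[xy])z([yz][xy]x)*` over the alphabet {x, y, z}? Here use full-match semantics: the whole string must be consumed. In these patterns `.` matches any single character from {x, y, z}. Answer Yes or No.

No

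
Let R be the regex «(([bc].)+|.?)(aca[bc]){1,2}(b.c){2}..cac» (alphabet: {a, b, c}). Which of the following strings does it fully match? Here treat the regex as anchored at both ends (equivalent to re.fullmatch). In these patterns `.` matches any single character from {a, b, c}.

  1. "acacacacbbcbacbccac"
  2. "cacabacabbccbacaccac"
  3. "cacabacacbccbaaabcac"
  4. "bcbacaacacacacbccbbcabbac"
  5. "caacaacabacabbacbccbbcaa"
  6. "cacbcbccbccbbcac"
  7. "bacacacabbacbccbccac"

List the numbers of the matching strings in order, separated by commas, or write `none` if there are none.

1 → match
2 → match
3 → no match
4 → no match — must end with "cac"
5 → no match — must end with "cac"
6 → no match
7 → match

1, 2, 7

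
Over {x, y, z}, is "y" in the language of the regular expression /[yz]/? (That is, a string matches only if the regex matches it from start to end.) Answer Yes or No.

Yes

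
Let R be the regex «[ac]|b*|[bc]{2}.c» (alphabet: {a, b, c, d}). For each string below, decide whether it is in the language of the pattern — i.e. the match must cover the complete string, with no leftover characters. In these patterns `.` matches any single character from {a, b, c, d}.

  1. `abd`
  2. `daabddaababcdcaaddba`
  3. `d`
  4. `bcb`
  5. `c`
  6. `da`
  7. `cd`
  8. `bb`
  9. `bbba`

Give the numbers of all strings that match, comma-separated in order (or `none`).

1 → no match
2 → no match
3 → no match
4 → no match
5 → match
6 → no match
7 → no match
8 → match
9 → no match

5, 8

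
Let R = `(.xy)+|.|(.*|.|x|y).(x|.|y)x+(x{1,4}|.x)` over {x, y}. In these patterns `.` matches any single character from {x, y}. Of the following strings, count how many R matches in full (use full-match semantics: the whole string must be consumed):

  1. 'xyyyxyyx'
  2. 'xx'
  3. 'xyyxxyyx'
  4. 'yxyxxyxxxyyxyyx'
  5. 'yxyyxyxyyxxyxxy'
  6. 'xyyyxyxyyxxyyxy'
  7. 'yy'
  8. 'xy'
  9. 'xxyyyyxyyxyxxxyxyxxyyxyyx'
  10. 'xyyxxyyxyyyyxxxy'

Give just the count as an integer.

0

1 → no match
2 → no match
3 → no match
4 → no match
5 → no match
6 → no match
7 → no match
8 → no match
9 → no match
10 → no match
Total matched: 0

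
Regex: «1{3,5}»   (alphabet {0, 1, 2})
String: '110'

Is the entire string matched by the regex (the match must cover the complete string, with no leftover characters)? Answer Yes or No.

No

Every match must end with '1', but '110' does not.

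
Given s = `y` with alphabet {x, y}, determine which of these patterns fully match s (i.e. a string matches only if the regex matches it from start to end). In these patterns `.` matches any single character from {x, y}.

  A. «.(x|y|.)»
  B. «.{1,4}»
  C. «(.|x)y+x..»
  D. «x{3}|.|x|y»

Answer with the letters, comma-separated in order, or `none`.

A → no match
B → match
C → no match
D → match

B, D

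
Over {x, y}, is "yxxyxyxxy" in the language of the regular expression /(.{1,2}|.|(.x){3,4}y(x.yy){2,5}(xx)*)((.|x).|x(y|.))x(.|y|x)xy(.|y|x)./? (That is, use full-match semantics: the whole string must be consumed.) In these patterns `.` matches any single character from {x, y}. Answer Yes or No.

No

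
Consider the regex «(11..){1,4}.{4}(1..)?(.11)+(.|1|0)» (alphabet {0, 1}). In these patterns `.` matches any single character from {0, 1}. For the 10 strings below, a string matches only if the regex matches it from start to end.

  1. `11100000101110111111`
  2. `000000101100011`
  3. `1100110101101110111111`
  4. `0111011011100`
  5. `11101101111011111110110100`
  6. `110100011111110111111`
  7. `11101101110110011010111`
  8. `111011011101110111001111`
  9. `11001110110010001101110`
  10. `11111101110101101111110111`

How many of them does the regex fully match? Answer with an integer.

1 → no match
2 → no match — must start with `11`
3 → match
4 → no match — must start with `11`
5 → no match
6 → match
7 → match
8 → match
9 → match
10 → match
Total matched: 6

6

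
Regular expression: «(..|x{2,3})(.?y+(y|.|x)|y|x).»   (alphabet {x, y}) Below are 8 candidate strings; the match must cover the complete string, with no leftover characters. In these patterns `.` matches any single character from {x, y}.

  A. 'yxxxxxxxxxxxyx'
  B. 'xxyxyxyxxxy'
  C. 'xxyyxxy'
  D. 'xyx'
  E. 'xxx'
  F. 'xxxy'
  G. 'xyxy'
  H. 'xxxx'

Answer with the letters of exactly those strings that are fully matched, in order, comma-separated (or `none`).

A → no match
B → no match
C → no match
D → no match
E → no match
F → match
G → match
H → match

F, G, H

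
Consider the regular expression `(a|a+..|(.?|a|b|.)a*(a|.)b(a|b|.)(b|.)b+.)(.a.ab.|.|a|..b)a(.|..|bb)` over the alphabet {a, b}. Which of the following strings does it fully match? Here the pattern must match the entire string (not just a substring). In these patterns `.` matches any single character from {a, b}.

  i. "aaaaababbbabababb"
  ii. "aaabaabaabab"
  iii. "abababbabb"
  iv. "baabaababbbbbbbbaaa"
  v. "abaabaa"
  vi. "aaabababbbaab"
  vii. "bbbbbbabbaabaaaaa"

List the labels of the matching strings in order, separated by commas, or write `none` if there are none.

i → match
ii. "aaabaabaabab" → no match
iii. "abababbabb" → match
iv → no match
v. "abaabaa" → no match
vi → no match
vii → no match

i, iii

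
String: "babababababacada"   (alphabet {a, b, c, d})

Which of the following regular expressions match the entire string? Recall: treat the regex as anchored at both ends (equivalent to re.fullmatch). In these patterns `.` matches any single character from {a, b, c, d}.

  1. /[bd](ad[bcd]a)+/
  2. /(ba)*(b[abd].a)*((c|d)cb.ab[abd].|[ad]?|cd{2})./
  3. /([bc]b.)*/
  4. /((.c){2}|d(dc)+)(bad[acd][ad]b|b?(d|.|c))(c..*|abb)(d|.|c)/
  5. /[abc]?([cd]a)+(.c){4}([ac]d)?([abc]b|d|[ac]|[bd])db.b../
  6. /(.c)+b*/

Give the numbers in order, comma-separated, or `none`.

1 → no match
2 → match
3 → no match
4 → no match
5 → no match
6 → no match

2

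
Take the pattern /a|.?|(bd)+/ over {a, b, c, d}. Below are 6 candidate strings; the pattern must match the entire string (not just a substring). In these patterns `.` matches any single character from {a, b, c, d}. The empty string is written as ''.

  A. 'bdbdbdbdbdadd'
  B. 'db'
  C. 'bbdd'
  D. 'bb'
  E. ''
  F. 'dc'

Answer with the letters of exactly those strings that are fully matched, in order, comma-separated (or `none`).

E

A → no match
B → no match
C → no match
D → no match
E → match
F → no match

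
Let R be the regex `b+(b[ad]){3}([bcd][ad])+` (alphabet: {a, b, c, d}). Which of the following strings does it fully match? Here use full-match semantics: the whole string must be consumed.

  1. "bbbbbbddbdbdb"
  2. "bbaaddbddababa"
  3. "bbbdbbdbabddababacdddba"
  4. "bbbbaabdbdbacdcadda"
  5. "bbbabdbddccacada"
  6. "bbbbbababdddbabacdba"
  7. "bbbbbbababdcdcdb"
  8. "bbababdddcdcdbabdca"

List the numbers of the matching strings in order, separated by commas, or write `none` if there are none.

1 → no match
2 → no match
3 → no match
4 → no match
5 → no match
6 → match
7 → no match
8 → match

6, 8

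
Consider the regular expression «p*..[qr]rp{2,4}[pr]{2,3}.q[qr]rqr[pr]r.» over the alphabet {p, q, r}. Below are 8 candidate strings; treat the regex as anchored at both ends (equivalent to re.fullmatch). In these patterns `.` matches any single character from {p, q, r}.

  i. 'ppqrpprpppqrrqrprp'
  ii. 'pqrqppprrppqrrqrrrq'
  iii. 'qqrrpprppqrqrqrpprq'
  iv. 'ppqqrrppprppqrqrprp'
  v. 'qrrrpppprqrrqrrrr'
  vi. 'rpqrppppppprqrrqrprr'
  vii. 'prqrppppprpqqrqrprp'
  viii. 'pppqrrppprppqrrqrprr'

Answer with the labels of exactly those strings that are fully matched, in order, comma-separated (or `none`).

i → match
ii → no match
iii → no match
iv → no match
v → match
vi → match
vii → match
viii → match

i, v, vi, vii, viii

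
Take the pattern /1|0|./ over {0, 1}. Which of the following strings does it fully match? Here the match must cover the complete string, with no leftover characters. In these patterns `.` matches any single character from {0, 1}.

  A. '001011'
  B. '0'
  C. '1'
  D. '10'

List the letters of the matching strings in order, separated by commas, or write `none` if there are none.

A → no match
B → match
C → match
D → no match

B, C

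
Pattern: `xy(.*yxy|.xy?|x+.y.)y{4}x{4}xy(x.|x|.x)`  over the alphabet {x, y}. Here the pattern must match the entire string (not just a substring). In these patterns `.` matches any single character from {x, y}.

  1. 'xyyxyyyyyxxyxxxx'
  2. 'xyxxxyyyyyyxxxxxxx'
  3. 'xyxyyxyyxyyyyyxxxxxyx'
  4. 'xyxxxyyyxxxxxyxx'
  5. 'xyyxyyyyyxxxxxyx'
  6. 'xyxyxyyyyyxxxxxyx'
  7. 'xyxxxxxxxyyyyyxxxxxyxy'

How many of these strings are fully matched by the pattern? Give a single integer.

3

1 → no match
2 → no match
3 → match
4 → no match
5 → match
6 → match
7 → no match
Total matched: 3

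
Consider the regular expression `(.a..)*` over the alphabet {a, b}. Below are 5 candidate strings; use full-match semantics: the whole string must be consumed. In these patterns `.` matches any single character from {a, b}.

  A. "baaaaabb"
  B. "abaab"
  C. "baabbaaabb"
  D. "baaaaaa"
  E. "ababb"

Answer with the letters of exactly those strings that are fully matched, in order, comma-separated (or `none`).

A

A. "baaaaabb" → match
B. "abaab" → no match
C. "baabbaaabb" → no match
D. "baaaaaa" → no match
E. "ababb" → no match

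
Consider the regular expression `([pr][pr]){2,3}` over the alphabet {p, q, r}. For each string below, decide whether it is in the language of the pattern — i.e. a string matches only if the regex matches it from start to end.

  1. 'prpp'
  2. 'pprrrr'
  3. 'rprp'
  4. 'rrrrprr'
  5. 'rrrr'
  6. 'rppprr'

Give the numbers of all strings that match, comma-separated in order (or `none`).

1, 2, 3, 5, 6

1. 'prpp' → match
2. 'pprrrr' → match
3. 'rprp' → match
4. 'rrrrprr' → no match
5. 'rrrr' → match
6. 'rppprr' → match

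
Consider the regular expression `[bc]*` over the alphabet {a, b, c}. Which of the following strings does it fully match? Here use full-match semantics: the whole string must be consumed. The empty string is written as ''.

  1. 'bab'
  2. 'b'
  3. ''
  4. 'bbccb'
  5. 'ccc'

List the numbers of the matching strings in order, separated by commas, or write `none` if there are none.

1. 'bab' → no match
2. 'b' → match
3. '' → match
4. 'bbccb' → match
5. 'ccc' → match

2, 3, 4, 5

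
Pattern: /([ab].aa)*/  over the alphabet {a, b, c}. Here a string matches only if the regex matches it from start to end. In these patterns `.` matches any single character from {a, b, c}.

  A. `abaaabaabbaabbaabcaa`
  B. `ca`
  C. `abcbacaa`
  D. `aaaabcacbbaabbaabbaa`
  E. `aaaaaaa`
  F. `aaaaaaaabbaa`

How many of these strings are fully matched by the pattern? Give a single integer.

2

A → match
B → no match
C → no match
D → no match
E → no match
F → match
Total matched: 2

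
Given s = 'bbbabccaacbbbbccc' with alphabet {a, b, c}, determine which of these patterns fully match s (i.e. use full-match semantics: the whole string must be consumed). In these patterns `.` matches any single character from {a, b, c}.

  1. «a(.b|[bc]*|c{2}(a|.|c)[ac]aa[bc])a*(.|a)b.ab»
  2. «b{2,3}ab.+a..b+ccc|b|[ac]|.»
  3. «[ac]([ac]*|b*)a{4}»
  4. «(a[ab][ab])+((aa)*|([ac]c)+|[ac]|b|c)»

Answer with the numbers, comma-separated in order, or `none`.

1 → no match — must start with 'a'
2 → match
3 → no match — must end with 'a'
4 → no match — must start with 'a'

2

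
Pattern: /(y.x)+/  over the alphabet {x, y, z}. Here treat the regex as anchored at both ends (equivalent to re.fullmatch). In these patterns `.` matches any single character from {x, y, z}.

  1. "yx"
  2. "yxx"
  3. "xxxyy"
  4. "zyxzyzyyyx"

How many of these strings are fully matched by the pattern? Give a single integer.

1

1. "yx" → no match
2. "yxx" → match
3. "xxxyy" → no match — must start with "y"
4. "zyxzyzyyyx" → no match — must start with "y"
Total matched: 1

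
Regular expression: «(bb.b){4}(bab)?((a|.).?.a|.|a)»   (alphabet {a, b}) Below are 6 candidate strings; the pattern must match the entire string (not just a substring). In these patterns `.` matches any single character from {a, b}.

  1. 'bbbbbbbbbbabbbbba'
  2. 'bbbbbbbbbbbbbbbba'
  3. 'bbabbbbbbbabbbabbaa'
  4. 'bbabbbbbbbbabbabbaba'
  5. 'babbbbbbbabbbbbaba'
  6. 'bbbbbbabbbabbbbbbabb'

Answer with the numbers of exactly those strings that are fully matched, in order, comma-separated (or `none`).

1, 2, 3, 6

1 → match
2 → match
3 → match
4 → no match
5 → no match — must start with 'bb'
6 → match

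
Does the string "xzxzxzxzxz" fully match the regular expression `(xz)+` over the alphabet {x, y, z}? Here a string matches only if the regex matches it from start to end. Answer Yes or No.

Yes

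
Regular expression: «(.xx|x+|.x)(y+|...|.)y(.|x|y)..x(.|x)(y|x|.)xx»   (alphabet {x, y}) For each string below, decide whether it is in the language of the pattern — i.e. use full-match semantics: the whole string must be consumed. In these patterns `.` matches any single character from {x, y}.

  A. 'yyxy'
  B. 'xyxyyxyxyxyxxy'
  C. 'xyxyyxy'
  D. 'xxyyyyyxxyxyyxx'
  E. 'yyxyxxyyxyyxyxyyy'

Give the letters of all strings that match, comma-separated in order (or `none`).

D

A. 'yyxy' → no match — must end with 'xx'
B → no match — must end with 'xx'
C. 'xyxyyxy' → no match — must end with 'xx'
D → match
E → no match — must end with 'xx'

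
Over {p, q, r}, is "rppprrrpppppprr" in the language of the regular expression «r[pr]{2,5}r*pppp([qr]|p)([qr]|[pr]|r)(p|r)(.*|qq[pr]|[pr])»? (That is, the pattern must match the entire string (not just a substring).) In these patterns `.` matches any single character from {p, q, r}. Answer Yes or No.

Yes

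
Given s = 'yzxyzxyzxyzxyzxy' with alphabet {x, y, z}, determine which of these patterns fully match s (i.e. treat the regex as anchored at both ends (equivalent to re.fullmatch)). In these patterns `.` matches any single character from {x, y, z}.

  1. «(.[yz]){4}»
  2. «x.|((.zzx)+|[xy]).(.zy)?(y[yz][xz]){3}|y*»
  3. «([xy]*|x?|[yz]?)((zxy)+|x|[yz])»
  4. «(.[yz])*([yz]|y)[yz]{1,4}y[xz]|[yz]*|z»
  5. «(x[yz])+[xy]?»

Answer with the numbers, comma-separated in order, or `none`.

1 → no match
2 → no match
3 → match
4 → no match
5 → no match — must start with 'x'

3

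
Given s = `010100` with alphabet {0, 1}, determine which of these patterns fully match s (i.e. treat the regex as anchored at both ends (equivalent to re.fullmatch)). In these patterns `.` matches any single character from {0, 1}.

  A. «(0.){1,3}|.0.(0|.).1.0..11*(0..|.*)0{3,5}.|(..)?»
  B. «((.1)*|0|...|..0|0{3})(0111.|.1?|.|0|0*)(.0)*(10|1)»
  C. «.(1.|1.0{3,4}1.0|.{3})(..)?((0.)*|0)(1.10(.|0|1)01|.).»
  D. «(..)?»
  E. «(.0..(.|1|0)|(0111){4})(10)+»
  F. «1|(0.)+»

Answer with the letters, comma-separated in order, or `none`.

A → match
B → no match
C → match
D → no match
E → no match — must end with `10`
F → match

A, C, F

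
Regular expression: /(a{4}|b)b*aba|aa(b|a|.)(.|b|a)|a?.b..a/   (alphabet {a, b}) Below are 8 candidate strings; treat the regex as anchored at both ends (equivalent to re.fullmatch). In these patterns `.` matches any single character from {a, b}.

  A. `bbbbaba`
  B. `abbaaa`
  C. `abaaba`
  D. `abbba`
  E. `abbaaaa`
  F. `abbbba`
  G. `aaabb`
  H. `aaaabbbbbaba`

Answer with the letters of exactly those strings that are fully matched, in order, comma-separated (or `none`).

A → match
B → match
C → no match
D → match
E → no match
F → match
G → no match
H → match

A, B, D, F, H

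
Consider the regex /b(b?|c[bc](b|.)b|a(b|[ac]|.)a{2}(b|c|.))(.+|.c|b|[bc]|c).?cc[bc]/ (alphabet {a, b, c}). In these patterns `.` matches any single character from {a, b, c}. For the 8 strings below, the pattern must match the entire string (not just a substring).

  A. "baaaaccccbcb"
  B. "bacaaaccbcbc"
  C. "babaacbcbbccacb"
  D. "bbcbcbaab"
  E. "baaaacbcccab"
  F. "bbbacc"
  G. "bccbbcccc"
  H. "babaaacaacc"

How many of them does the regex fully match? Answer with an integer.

1

A → no match
B → no match
C → no match
D → no match
E → no match
F → no match
G → match
H → no match
Total matched: 1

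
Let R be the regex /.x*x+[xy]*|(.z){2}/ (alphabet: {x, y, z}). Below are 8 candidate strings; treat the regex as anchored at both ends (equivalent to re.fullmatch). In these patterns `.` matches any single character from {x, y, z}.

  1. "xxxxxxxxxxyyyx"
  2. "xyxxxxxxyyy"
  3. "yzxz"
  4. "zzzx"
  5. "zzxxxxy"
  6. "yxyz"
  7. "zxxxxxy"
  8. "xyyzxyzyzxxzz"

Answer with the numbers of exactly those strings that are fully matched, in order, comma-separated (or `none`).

1, 3, 7

1 → match
2 → no match
3 → match
4 → no match
5 → no match
6 → no match
7 → match
8 → no match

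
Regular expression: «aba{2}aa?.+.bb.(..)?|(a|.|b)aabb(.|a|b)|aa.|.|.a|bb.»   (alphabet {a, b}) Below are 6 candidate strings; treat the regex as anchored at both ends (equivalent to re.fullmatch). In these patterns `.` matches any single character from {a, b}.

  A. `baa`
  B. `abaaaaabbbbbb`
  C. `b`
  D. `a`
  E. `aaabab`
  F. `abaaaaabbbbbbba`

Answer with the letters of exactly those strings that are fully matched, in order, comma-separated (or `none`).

B, C, D, F

A → no match
B → match
C → match
D → match
E → no match
F → match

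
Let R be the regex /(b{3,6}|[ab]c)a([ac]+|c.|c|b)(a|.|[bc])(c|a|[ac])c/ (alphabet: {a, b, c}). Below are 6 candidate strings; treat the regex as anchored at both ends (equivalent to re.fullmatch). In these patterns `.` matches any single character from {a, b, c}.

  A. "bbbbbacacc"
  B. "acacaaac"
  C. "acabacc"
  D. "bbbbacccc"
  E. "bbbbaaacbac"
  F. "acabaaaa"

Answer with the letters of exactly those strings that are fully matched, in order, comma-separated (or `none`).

A. "bbbbbacacc" → match
B. "acacaaac" → match
C. "acabacc" → match
D. "bbbbacccc" → match
E. "bbbbaaacbac" → match
F. "acabaaaa" → no match — must end with "c"

A, B, C, D, E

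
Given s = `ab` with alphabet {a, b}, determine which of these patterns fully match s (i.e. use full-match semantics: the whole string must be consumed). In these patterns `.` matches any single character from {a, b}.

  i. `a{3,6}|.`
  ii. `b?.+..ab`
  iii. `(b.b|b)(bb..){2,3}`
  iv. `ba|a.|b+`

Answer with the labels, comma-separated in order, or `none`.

i → no match
ii → no match
iii → no match — must start with `b`
iv → match

iv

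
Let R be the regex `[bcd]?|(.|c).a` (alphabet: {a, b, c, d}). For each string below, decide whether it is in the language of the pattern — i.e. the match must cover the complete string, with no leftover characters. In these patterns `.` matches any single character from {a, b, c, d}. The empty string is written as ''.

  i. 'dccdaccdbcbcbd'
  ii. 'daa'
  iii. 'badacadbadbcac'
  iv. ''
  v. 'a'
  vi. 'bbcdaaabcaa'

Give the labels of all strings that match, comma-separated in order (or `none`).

i → no match
ii → match
iii → no match
iv → match
v → no match
vi → no match

ii, iv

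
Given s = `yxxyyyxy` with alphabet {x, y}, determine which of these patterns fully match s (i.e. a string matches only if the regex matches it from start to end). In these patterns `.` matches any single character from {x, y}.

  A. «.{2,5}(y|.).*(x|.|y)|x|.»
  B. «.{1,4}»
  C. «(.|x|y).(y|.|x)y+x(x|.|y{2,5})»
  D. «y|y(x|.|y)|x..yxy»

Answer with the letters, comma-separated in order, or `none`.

A, C

A → match
B → no match
C → match
D → no match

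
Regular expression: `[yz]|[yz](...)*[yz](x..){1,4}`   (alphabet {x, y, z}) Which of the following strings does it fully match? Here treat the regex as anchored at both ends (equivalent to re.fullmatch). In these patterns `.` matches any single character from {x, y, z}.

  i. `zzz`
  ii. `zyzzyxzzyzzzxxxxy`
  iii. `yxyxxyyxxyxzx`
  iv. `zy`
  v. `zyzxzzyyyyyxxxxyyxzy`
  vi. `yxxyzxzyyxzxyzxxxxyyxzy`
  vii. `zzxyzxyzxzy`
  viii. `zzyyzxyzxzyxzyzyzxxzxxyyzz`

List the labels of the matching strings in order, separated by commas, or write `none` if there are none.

v, vi, vii

i → no match
ii → no match
iii → no match
iv → no match
v → match
vi → match
vii → match
viii → no match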